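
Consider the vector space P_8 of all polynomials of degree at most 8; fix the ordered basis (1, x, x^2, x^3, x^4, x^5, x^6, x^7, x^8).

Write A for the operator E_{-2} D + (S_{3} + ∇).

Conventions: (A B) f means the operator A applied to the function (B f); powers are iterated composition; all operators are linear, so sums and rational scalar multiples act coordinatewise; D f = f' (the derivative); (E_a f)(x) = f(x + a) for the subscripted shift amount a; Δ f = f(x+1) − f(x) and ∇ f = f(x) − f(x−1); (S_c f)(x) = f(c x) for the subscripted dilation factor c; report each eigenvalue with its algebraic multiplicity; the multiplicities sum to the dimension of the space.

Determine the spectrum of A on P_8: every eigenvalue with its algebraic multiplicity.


image of 1: 1
image of x: 3x + 2
image of x^2: 9x^2 + 4x - 5
image of x^3: 27x^3 + 6x^2 - 15x + 13
image of x^4: 81x^4 + 8x^3 - 30x^2 + 52x - 33
image of x^5: 243x^5 + 10x^4 - 50x^3 + 130x^2 - 165x + 81
image of x^6: 729x^6 + 12x^5 - 75x^4 + 260x^3 - 495x^2 + 486x - 193
image of x^7: 2187x^7 + 14x^6 - 105x^5 + 455x^4 - 1155x^3 + 1701x^2 - 1351x + 449
image of x^8: 6561x^8 + 16x^7 - 140x^6 + 728x^5 - 2310x^4 + 4536x^3 - 5404x^2 + 3592x - 1025
the matrix is upper triangular; its diagonal is (1, 3, 9, 27, 81, 243, 729, 2187, 6561)
for a triangular matrix the eigenvalues are the diagonal entries, with algebraic multiplicity their repetition count

λ = 1 (multiplicity 1), λ = 3 (multiplicity 1), λ = 9 (multiplicity 1), λ = 27 (multiplicity 1), λ = 81 (multiplicity 1), λ = 243 (multiplicity 1), λ = 729 (multiplicity 1), λ = 2187 (multiplicity 1), λ = 6561 (multiplicity 1)


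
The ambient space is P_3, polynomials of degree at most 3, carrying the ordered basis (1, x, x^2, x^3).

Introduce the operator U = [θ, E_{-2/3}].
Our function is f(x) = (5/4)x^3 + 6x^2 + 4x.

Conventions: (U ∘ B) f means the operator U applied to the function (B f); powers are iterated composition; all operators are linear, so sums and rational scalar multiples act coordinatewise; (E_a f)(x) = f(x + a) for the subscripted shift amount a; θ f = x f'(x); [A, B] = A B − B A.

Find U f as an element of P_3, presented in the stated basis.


g(x) = (5/2)x^2 + (14/3)x - 14/9

E_{-2/3} f = (5/4)x^3 + (7/2)x^2 - (7/3)x - 10/27
θ E_{-2/3} f = (15/4)x^3 + 7x^2 - (7/3)x
θ f = (15/4)x^3 + 12x^2 + 4x
E_{-2/3} θ f = (15/4)x^3 + (9/2)x^2 - 7x + 14/9
[θ, E_{-2/3}] f = (5/2)x^2 + (14/3)x - 14/9


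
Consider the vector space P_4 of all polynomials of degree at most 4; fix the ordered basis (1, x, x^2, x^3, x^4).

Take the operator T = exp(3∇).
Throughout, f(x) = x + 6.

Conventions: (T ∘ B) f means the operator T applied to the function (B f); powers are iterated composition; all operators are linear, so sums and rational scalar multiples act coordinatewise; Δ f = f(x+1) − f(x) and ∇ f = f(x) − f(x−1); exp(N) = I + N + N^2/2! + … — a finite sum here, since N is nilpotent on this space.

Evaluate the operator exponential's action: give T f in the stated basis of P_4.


g(x) = x + 9

order-1 term: 3
the series for exp(3∇) f terminates at order 1
exp(3∇) f = x + 9


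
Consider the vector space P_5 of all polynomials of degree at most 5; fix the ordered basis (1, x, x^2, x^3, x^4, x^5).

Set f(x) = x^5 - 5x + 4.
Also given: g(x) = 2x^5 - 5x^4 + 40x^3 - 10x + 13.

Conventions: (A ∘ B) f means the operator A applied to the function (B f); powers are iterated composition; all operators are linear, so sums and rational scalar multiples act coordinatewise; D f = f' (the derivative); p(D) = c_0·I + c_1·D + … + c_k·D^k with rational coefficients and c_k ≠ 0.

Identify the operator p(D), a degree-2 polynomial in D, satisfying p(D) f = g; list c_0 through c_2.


D^0 f = x^5 - 5x + 4
D^1 f = 5x^4 - 5
D^2 f = 20x^3
matching coefficients of g against c_0 f + c_1 Df + … from the top degree down determines the c_i
solution: c_0 = 2, c_1 = -1, c_2 = 2

c_0 = 2, c_1 = -1, c_2 = 2


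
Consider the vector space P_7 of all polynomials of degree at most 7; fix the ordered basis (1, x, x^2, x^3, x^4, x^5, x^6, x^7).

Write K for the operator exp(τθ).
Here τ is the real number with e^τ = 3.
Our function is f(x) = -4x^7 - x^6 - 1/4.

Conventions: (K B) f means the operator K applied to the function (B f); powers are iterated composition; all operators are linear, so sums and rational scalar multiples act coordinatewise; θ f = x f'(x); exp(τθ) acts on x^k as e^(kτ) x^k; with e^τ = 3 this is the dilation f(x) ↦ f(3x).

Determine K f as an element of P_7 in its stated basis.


g(x) = -8748x^7 - 729x^6 - 1/4

exp(τθ) x^k = e^(kτ) x^k; with e^τ = 3 this sends x^k to 3^k x^k
x^6 ↦ 729 x^6
x^7 ↦ 2187 x^7
applying this coordinatewise to f: exp(τθ) f = -8748x^7 - 729x^6 - 1/4


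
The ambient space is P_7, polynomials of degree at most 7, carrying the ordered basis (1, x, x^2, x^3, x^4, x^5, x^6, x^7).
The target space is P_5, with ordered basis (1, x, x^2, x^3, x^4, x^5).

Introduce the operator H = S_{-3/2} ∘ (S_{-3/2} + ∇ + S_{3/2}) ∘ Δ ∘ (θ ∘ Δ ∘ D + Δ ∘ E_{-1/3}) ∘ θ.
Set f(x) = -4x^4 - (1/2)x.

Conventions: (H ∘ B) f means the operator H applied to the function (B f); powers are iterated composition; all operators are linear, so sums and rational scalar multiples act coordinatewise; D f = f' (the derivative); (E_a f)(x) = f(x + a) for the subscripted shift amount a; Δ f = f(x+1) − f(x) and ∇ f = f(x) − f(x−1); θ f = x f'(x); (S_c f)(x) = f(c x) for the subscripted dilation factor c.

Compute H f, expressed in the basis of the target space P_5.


θ f = -16x^4 - (1/2)x
D θ f = -64x^3 - 1/2
Δ D θ f = -192x^2 - 192x - 64
θ Δ D θ f = -384x^2 - 192x
E_{-1/3} θ f = -16x^4 + (64/3)x^3 - (32/3)x^2 + (101/54)x - 5/162
Δ E_{-1/3} θ f = -64x^3 - 32x^2 - (64/3)x - 187/54
(θ ∘ Δ ∘ D + Δ ∘ E_{-1/3}) θ f = -64x^3 - 416x^2 - (640/3)x - 187/54
Δ (θ ∘ Δ ∘ D + Δ ∘ E_{-1/3}) θ f = -192x^2 - 1024x - 2080/3
S_{-3/2} Δ (θ ∘ Δ ∘ D + Δ ∘ E_{-1/3}) θ f = -432x^2 + 1536x - 2080/3
∇ Δ (θ ∘ Δ ∘ D + Δ ∘ E_{-1/3}) θ f = -384x - 832
S_{3/2} Δ (θ ∘ Δ ∘ D + Δ ∘ E_{-1/3}) θ f = -432x^2 - 1536x - 2080/3
(S_{-3/2} + ∇ + S_{3/2}) Δ (θ ∘ Δ ∘ D + Δ ∘ E_{-1/3}) θ f = -864x^2 - 384x - 6656/3
S_{-3/2} (S_{-3/2} + ∇ + S_{3/2}) Δ (θ ∘ Δ ∘ D + Δ ∘ E_{-1/3}) θ f = -1944x^2 + 576x - 6656/3

the image equals g(x) = -1944x^2 + 576x - 6656/3


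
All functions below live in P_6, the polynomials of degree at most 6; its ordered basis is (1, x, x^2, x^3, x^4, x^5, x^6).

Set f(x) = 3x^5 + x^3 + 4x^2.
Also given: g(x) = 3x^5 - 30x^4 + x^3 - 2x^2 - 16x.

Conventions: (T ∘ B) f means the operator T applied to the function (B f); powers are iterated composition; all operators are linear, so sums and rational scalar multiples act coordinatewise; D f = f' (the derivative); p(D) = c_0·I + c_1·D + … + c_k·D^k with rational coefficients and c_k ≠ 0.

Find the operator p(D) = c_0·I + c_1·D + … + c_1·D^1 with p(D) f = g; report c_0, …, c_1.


D^0 f = 3x^5 + x^3 + 4x^2
D^1 f = 15x^4 + 3x^2 + 8x
matching coefficients of g against c_0 f + c_1 Df + … from the top degree down determines the c_i
solution: c_0 = 1, c_1 = -2

p(D) = I − 2·D, i.e. c_0 = 1, c_1 = -2


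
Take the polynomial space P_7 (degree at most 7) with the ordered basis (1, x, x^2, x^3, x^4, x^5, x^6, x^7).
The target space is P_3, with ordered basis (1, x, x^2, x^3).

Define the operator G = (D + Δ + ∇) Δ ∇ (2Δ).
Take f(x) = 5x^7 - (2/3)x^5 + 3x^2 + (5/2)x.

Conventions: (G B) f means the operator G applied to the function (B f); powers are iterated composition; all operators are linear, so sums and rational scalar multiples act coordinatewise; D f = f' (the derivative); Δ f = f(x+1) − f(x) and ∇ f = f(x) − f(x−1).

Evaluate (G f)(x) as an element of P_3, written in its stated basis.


g(x) = 25200x^3 + 37800x^2 + 54120x + 20760

Δ f = 35x^6 + 105x^5 + (515/3)x^4 + (505/3)x^3 + (295/3)x^2 + (113/3)x + 59/6
(2Δ) f = 70x^6 + 210x^5 + (1030/3)x^4 + (1010/3)x^3 + (590/3)x^2 + (226/3)x + 59/3
∇ (2Δ) f = 420x^5 + (2020/3)x^3 + (380/3)x + 12
Δ ∇ (2Δ) f = 2100x^4 + 4200x^3 + 6220x^2 + 4120x + 1220
D (Δ ∇) (2Δ) f = 8400x^3 + 12600x^2 + 12440x + 4120
Δ (Δ ∇) (2Δ) f = 8400x^3 + 25200x^2 + 33440x + 16640
∇ (Δ ∇) (2Δ) f = 8400x^3 + 8240x
(D + Δ + ∇) (Δ ∇) (2Δ) f = 25200x^3 + 37800x^2 + 54120x + 20760


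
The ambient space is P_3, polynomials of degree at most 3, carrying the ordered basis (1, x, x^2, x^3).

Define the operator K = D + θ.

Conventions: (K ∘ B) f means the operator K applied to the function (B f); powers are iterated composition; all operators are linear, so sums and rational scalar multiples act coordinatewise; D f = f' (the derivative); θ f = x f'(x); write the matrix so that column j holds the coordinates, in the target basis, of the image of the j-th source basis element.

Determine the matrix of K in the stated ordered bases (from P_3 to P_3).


the matrix is [[0, 1, 0, 0]; [0, 1, 2, 0]; [0, 0, 2, 3]; [0, 0, 0, 3]] (rows listed top to bottom)

image of 1: 0
image of x: x + 1
image of x^2: 2x^2 + 2x
image of x^3: 3x^3 + 3x^2
each image's coordinates form column j of the matrix


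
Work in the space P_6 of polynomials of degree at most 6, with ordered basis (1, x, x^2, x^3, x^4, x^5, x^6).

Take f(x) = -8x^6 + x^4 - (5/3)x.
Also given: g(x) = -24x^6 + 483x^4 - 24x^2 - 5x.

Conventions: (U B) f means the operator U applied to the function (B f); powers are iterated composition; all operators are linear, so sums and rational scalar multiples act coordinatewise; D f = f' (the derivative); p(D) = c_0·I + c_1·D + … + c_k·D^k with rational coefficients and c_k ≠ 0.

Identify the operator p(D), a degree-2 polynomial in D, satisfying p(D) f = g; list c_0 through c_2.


c_0 = 3, c_1 = 0, c_2 = -2

D^0 f = -8x^6 + x^4 - (5/3)x
D^1 f = -48x^5 + 4x^3 - 5/3
D^2 f = -240x^4 + 12x^2
matching coefficients of g against c_0 f + c_1 Df + … from the top degree down determines the c_i
solution: c_0 = 3, c_1 = 0, c_2 = -2


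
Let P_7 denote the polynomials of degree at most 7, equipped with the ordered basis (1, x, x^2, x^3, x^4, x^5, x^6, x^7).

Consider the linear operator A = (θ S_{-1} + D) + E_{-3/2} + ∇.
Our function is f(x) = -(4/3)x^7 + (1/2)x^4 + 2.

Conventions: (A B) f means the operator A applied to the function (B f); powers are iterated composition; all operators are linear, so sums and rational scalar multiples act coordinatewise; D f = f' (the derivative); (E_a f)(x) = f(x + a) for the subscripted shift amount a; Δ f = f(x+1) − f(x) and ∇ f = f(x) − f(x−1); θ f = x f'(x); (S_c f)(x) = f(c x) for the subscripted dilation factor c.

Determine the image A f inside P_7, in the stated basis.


the result is g(x) = 8x^7 - (14/3)x^6 - 35x^5 + (340/3)x^4 - (2263/12)x^3 + (1507/8)x^2 - (4883/48)x + 1223/48

S_{-1} f = (4/3)x^7 + (1/2)x^4 + 2
θ S_{-1} f = (28/3)x^7 + 2x^4
D f = -(28/3)x^6 + 2x^3
(θ S_{-1} + D) f = (28/3)x^7 - (28/3)x^6 + 2x^4 + 2x^3
E_{-3/2} f = -(4/3)x^7 + 14x^6 - 63x^5 + 158x^4 - (957/4)x^3 + (1755/8)x^2 - (1809/16)x + 437/16
∇ f = -(28/3)x^6 + 28x^5 - (140/3)x^4 + (146/3)x^3 - 31x^2 + (34/3)x - 11/6
((θ S_{-1} + D) + E_{-3/2} + ∇) f = 8x^7 - (14/3)x^6 - 35x^5 + (340/3)x^4 - (2263/12)x^3 + (1507/8)x^2 - (4883/48)x + 1223/48


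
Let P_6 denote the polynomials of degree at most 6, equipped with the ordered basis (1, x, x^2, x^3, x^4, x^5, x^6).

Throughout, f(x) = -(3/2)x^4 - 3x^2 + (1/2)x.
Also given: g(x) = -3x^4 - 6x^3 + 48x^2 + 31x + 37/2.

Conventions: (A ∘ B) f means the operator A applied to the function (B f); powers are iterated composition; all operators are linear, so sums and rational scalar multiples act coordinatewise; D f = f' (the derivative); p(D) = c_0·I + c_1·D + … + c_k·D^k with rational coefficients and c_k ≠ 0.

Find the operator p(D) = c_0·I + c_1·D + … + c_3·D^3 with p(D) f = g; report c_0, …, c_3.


c_0 = 2, c_1 = 1, c_2 = -3, c_3 = -1

D^0 f = -(3/2)x^4 - 3x^2 + (1/2)x
D^1 f = -6x^3 - 6x + 1/2
D^2 f = -18x^2 - 6
D^3 f = -36x
matching coefficients of g against c_0 f + c_1 Df + … from the top degree down determines the c_i
solution: c_0 = 2, c_1 = 1, c_2 = -3, c_3 = -1


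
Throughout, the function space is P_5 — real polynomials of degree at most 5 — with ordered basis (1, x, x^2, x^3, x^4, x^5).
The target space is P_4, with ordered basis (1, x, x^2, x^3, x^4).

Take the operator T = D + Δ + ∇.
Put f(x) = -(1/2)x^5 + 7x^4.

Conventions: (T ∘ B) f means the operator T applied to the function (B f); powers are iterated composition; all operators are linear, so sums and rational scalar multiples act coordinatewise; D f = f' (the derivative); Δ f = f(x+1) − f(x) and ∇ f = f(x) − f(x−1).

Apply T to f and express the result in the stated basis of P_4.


D f = -(5/2)x^4 + 28x^3
Δ f = -(5/2)x^4 + 23x^3 + 37x^2 + (51/2)x + 13/2
∇ f = -(5/2)x^4 + 33x^3 - 47x^2 + (61/2)x - 15/2
(D + Δ + ∇) f = -(15/2)x^4 + 84x^3 - 10x^2 + 56x - 1

g(x) = -(15/2)x^4 + 84x^3 - 10x^2 + 56x - 1


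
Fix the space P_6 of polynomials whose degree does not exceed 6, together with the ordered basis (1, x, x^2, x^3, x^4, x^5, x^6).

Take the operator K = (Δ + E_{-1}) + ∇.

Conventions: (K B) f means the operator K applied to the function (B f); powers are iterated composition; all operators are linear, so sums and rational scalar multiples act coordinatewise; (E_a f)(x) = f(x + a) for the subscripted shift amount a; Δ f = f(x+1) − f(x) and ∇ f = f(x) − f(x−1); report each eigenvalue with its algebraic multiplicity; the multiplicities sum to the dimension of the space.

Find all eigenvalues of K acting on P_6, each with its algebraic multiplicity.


image of 1: 1
image of x: x + 1
image of x^2: x^2 + 2x + 1
image of x^3: x^3 + 3x^2 + 3x + 1
image of x^4: x^4 + 4x^3 + 6x^2 + 4x + 1
image of x^5: x^5 + 5x^4 + 10x^3 + 10x^2 + 5x + 1
image of x^6: x^6 + 6x^5 + 15x^4 + 20x^3 + 15x^2 + 6x + 1
the matrix is upper triangular; its diagonal is (1, 1, 1, 1, 1, 1, 1)
for a triangular matrix the eigenvalues are the diagonal entries, with algebraic multiplicity their repetition count

λ = 1 (multiplicity 7)


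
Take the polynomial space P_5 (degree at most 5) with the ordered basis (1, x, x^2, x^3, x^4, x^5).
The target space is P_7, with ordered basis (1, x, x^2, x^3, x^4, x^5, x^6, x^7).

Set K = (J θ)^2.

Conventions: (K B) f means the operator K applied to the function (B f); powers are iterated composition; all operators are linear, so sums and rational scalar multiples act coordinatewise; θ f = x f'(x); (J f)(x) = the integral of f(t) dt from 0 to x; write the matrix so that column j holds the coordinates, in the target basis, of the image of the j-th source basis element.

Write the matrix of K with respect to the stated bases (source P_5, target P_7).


image of 1: 0
image of x: (1/3)x^3
image of x^2: (1/2)x^4
image of x^3: (3/5)x^5
image of x^4: (2/3)x^6
image of x^5: (5/7)x^7
each image's coordinates form column j of the matrix

the matrix is [[0, 0, 0, 0, 0, 0]; [0, 0, 0, 0, 0, 0]; [0, 0, 0, 0, 0, 0]; [0, 1/3, 0, 0, 0, 0]; [0, 0, 1/2, 0, 0, 0]; [0, 0, 0, 3/5, 0, 0]; [0, 0, 0, 0, 2/3, 0]; [0, 0, 0, 0, 0, 5/7]] (rows listed top to bottom)


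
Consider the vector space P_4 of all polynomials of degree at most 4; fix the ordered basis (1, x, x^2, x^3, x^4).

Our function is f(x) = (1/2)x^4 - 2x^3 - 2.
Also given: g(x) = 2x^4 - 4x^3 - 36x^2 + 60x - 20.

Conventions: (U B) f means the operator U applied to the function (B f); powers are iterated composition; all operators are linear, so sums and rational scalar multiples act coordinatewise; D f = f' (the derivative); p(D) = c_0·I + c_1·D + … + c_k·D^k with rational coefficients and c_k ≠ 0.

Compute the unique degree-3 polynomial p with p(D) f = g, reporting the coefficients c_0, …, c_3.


D^0 f = (1/2)x^4 - 2x^3 - 2
D^1 f = 2x^3 - 6x^2
D^2 f = 6x^2 - 12x
D^3 f = 12x - 12
matching coefficients of g against c_0 f + c_1 Df + … from the top degree down determines the c_i
solution: c_0 = 4, c_1 = 2, c_2 = -4, c_3 = 1

c_0 = 4, c_1 = 2, c_2 = -4, c_3 = 1


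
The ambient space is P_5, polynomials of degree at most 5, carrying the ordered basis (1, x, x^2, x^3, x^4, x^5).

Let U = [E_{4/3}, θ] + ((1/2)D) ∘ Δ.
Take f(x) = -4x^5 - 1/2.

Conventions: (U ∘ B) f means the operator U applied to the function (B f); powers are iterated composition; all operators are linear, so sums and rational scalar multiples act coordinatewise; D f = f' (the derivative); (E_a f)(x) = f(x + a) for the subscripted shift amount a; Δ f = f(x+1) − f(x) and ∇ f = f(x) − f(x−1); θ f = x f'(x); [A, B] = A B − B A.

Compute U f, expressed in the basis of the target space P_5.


θ f = -20x^5
E_{4/3} θ f = -20x^5 - (400/3)x^4 - (3200/9)x^3 - (12800/27)x^2 - (25600/81)x - 20480/243
E_{4/3} f = -4x^5 - (80/3)x^4 - (640/9)x^3 - (2560/27)x^2 - (5120/81)x - 8435/486
θ E_{4/3} f = -20x^5 - (320/3)x^4 - (640/3)x^3 - (5120/27)x^2 - (5120/81)x
[E_{4/3}, θ] f = -(80/3)x^4 - (1280/9)x^3 - (2560/9)x^2 - (20480/81)x - 20480/243
Δ f = -20x^4 - 40x^3 - 40x^2 - 20x - 4
D Δ f = -80x^3 - 120x^2 - 80x - 20
((1/2)D) Δ f = -40x^3 - 60x^2 - 40x - 10
([E_{4/3}, θ] + ((1/2)D) ∘ Δ) f = -(80/3)x^4 - (1640/9)x^3 - (3100/9)x^2 - (23720/81)x - 22910/243

g(x) = -(80/3)x^4 - (1640/9)x^3 - (3100/9)x^2 - (23720/81)x - 22910/243


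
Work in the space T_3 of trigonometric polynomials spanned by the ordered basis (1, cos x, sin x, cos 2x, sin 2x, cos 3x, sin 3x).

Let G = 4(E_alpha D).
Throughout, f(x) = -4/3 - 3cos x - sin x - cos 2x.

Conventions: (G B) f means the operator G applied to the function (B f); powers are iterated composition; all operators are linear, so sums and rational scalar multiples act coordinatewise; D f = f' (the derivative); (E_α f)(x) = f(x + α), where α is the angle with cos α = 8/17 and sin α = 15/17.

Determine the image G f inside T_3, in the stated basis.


D f = -cos x + 3sin x + 2sin 2x
E_alpha D f = (37/17)cos x + (39/17)sin x + (480/289)cos 2x - (322/289)sin 2x
(4(E_alpha D)) f = (148/17)cos x + (156/17)sin x + (1920/289)cos 2x - (1288/289)sin 2x

the image equals g(x) = (148/17)cos x + (156/17)sin x + (1920/289)cos 2x - (1288/289)sin 2x


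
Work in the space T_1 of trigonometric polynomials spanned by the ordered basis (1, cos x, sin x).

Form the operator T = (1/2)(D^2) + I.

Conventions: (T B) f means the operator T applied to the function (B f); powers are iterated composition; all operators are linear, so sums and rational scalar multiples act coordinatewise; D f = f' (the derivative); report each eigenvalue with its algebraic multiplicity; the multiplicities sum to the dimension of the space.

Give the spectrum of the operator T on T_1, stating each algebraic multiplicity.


λ = 1/2 (multiplicity 2), λ = 1 (multiplicity 1)

image of 1: 1
image of cos x: (1/2)cos x
image of sin x: (1/2)sin x
the matrix is diagonal; its diagonal is (1, 1/2, 1/2)
for a triangular matrix the eigenvalues are the diagonal entries, with algebraic multiplicity their repetition count


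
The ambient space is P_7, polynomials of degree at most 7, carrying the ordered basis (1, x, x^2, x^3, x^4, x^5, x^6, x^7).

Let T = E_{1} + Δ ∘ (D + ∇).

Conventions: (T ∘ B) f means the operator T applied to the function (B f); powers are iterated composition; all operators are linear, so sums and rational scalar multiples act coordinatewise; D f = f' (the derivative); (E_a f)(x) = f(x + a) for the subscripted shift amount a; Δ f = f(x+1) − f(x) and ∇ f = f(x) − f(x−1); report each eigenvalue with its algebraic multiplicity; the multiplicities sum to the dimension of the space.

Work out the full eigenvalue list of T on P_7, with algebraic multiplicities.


image of 1: 1
image of x: x + 1
image of x^2: x^2 + 2x + 5
image of x^3: x^3 + 3x^2 + 15x + 4
image of x^4: x^4 + 4x^3 + 30x^2 + 16x + 7
image of x^5: x^5 + 5x^4 + 50x^3 + 40x^2 + 35x + 6
image of x^6: x^6 + 6x^5 + 75x^4 + 80x^3 + 105x^2 + 36x + 9
image of x^7: x^7 + 7x^6 + 105x^5 + 140x^4 + 245x^3 + 126x^2 + 63x + 8
the matrix is upper triangular; its diagonal is (1, 1, 1, 1, 1, 1, 1, 1)
for a triangular matrix the eigenvalues are the diagonal entries, with algebraic multiplicity their repetition count

λ = 1 (multiplicity 8)


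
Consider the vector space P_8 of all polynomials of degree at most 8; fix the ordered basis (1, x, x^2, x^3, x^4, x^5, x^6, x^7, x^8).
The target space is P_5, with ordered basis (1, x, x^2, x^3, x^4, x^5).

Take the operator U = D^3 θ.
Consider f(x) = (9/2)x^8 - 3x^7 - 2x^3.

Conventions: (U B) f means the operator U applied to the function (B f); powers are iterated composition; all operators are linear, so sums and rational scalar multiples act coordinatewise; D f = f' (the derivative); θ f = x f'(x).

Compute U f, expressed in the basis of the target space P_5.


the image equals g(x) = 12096x^5 - 4410x^4 - 36

θ f = 36x^8 - 21x^7 - 6x^3
D θ f = 288x^7 - 147x^6 - 18x^2
D D θ f = 2016x^6 - 882x^5 - 36x
D D D θ f = 12096x^5 - 4410x^4 - 36


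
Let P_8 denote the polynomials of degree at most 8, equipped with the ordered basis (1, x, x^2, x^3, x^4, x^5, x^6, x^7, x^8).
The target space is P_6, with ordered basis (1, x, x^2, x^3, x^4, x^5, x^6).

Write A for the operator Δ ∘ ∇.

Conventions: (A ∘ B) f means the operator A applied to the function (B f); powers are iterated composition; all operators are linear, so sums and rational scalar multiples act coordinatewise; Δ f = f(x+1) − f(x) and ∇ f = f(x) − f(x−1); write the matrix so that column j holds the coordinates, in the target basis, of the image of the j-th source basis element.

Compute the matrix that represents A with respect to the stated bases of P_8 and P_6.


image of 1: 0
image of x: 0
image of x^2: 2
image of x^3: 6x
image of x^4: 12x^2 + 2
image of x^5: 20x^3 + 10x
image of x^6: 30x^4 + 30x^2 + 2
image of x^7: 42x^5 + 70x^3 + 14x
image of x^8: 56x^6 + 140x^4 + 56x^2 + 2
each image's coordinates form column j of the matrix

the matrix is [[0, 0, 2, 0, 2, 0, 2, 0, 2]; [0, 0, 0, 6, 0, 10, 0, 14, 0]; [0, 0, 0, 0, 12, 0, 30, 0, 56]; [0, 0, 0, 0, 0, 20, 0, 70, 0]; [0, 0, 0, 0, 0, 0, 30, 0, 140]; [0, 0, 0, 0, 0, 0, 0, 42, 0]; [0, 0, 0, 0, 0, 0, 0, 0, 56]] (rows listed top to bottom)


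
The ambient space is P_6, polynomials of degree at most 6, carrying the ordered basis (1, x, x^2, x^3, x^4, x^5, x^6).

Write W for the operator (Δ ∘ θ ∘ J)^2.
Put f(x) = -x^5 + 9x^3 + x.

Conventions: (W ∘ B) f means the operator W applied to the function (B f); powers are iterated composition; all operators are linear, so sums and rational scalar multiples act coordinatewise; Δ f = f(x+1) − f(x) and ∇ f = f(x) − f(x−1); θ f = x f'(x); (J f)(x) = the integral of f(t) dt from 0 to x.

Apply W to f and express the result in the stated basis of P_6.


J f = -(1/6)x^6 + (9/4)x^4 + (1/2)x^2
θ J f = -x^6 + 9x^4 + x^2
Δ θ J f = -6x^5 - 15x^4 + 16x^3 + 39x^2 + 32x + 9
J (Δ ∘ θ ∘ J) f = -x^6 - 3x^5 + 4x^4 + 13x^3 + 16x^2 + 9x
θ J (Δ ∘ θ ∘ J) f = -6x^6 - 15x^5 + 16x^4 + 39x^3 + 32x^2 + 9x
Δ θ J (Δ ∘ θ ∘ J) f = -36x^5 - 165x^4 - 206x^3 - 27x^2 + 134x + 75

the image equals g(x) = -36x^5 - 165x^4 - 206x^3 - 27x^2 + 134x + 75


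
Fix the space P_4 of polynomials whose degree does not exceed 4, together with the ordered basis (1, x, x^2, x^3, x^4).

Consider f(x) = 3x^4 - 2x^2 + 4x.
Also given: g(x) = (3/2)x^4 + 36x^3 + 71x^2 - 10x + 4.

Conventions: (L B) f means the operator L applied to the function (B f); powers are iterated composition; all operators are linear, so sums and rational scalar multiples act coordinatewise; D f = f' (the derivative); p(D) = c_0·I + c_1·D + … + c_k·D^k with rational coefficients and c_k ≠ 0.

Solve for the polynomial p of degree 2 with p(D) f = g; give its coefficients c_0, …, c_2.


D^0 f = 3x^4 - 2x^2 + 4x
D^1 f = 12x^3 - 4x + 4
D^2 f = 36x^2 - 4
matching coefficients of g against c_0 f + c_1 Df + … from the top degree down determines the c_i
solution: c_0 = 1/2, c_1 = 3, c_2 = 2

p(D) = (1/2)·I + 3·D + 2·D^2, i.e. c_0 = 1/2, c_1 = 3, c_2 = 2


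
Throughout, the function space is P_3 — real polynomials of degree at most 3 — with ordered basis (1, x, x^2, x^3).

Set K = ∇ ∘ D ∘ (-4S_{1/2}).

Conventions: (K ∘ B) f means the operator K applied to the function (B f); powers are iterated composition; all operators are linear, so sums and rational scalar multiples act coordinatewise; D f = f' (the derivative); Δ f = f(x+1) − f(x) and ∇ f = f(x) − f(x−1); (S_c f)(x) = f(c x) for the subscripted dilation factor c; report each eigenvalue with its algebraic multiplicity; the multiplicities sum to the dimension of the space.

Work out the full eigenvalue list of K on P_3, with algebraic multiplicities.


image of 1: 0
image of x: 0
image of x^2: -2
image of x^3: -3x + 3/2
the matrix is upper triangular; its diagonal is (0, 0, 0, 0)
for a triangular matrix the eigenvalues are the diagonal entries, with algebraic multiplicity their repetition count

λ = 0 (multiplicity 4)


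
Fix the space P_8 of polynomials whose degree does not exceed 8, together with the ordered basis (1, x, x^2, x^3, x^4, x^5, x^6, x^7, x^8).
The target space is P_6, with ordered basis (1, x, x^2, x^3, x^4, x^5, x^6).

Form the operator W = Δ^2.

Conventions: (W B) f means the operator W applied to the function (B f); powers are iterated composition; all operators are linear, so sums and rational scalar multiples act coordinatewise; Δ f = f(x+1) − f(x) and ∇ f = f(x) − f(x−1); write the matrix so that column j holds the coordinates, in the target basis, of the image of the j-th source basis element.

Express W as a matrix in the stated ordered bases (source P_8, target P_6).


the matrix is [[0, 0, 2, 6, 14, 30, 62, 126, 254]; [0, 0, 0, 6, 24, 70, 180, 434, 1008]; [0, 0, 0, 0, 12, 60, 210, 630, 1736]; [0, 0, 0, 0, 0, 20, 120, 490, 1680]; [0, 0, 0, 0, 0, 0, 30, 210, 980]; [0, 0, 0, 0, 0, 0, 0, 42, 336]; [0, 0, 0, 0, 0, 0, 0, 0, 56]] (rows listed top to bottom)

image of 1: 0
image of x: 0
image of x^2: 2
image of x^3: 6x + 6
image of x^4: 12x^2 + 24x + 14
image of x^5: 20x^3 + 60x^2 + 70x + 30
image of x^6: 30x^4 + 120x^3 + 210x^2 + 180x + 62
image of x^7: 42x^5 + 210x^4 + 490x^3 + 630x^2 + 434x + 126
image of x^8: 56x^6 + 336x^5 + 980x^4 + 1680x^3 + 1736x^2 + 1008x + 254
each image's coordinates form column j of the matrix


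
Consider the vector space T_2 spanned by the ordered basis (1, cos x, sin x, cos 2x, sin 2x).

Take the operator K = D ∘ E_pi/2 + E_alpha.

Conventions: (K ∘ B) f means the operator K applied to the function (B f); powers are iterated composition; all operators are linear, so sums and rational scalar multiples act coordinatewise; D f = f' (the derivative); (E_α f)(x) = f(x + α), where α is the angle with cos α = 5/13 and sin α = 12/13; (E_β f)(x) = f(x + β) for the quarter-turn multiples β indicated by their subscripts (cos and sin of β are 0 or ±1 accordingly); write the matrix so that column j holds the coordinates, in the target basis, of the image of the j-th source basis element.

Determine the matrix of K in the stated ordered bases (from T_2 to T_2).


the matrix is [[1, 0, 0, 0, 0]; [0, -8/13, 12/13, 0, 0]; [0, -12/13, -8/13, 0, 0]; [0, 0, 0, -119/169, -218/169]; [0, 0, 0, 218/169, -119/169]] (rows listed top to bottom)

image of 1: 1
image of cos x: -(8/13)cos x - (12/13)sin x
image of sin x: (12/13)cos x - (8/13)sin x
image of cos 2x: -(119/169)cos 2x + (218/169)sin 2x
image of sin 2x: -(218/169)cos 2x - (119/169)sin 2x
each image's coordinates form column j of the matrix


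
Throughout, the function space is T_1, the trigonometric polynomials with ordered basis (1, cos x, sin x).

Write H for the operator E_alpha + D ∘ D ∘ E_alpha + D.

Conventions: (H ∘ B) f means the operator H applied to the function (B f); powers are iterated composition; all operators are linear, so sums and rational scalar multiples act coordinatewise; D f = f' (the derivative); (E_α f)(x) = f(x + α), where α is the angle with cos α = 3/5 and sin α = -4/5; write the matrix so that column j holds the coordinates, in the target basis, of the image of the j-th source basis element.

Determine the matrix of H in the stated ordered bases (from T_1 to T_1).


image of 1: 1
image of cos x: -sin x
image of sin x: cos x
each image's coordinates form column j of the matrix

the matrix is [[1, 0, 0]; [0, 0, 1]; [0, -1, 0]] (rows listed top to bottom)


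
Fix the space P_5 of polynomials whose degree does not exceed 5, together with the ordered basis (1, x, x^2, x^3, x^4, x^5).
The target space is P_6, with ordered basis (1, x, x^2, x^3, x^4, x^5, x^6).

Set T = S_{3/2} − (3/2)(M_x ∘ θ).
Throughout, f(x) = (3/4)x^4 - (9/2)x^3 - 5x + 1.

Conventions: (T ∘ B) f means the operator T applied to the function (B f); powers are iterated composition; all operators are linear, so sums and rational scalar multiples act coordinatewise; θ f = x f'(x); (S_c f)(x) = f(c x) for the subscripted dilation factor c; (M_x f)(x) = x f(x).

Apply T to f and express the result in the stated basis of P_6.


the image equals g(x) = -(9/2)x^5 + (1539/64)x^4 - (243/16)x^3 + (15/2)x^2 - (15/2)x + 1

S_{3/2} f = (243/64)x^4 - (243/16)x^3 - (15/2)x + 1
θ f = 3x^4 - (27/2)x^3 - 5x
M_x θ f = 3x^5 - (27/2)x^4 - 5x^2
(-(3/2)(M_x ∘ θ)) f = -(9/2)x^5 + (81/4)x^4 + (15/2)x^2
(S_{3/2} − (3/2)(M_x ∘ θ)) f = -(9/2)x^5 + (1539/64)x^4 - (243/16)x^3 + (15/2)x^2 - (15/2)x + 1


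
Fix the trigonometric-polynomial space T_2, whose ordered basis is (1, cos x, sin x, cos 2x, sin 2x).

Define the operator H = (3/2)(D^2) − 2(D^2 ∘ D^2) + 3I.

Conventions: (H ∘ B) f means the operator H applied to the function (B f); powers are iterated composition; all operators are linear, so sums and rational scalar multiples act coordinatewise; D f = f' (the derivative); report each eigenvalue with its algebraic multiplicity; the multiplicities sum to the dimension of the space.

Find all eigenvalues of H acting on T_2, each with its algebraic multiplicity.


λ = -35 (multiplicity 2), λ = -1/2 (multiplicity 2), λ = 3 (multiplicity 1)

image of 1: 3
image of cos x: -(1/2)cos x
image of sin x: -(1/2)sin x
image of cos 2x: -35cos 2x
image of sin 2x: -35sin 2x
the matrix is diagonal; its diagonal is (3, -1/2, -1/2, -35, -35)
for a triangular matrix the eigenvalues are the diagonal entries, with algebraic multiplicity their repetition count


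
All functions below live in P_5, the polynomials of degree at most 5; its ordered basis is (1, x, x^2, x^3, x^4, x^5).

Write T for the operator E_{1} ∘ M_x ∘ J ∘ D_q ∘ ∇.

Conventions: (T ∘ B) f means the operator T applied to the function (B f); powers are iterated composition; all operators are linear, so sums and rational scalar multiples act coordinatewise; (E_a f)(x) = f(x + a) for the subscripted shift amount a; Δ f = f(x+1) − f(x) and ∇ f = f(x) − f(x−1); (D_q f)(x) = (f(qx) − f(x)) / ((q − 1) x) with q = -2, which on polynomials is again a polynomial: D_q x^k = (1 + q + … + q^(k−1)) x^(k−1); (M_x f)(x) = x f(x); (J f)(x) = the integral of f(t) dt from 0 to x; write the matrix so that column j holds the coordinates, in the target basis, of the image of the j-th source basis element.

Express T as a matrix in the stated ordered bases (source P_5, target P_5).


image of 1: 0
image of x: 0
image of x^2: 2x^2 + 4x + 2
image of x^3: -(3/2)x^3 - (15/2)x^2 - (21/2)x - 9/2
image of x^4: 4x^4 + 19x^3 + 37x^2 + 33x + 11
image of x^5: -(25/4)x^5 - (165/4)x^4 - (215/2)x^3 - (285/2)x^2 - (385/4)x - 105/4
each image's coordinates form column j of the matrix

the matrix is [[0, 0, 2, -9/2, 11, -105/4]; [0, 0, 4, -21/2, 33, -385/4]; [0, 0, 2, -15/2, 37, -285/2]; [0, 0, 0, -3/2, 19, -215/2]; [0, 0, 0, 0, 4, -165/4]; [0, 0, 0, 0, 0, -25/4]] (rows listed top to bottom)


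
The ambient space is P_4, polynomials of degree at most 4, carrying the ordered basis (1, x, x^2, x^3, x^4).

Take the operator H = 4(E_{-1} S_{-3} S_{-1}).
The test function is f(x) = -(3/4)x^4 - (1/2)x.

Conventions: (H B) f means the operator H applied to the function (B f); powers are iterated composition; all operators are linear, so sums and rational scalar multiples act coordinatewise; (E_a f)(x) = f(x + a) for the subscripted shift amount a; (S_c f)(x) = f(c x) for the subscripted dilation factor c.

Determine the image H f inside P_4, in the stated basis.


S_{-1} f = -(3/4)x^4 + (1/2)x
S_{-3} S_{-1} f = -(243/4)x^4 - (3/2)x
E_{-1} S_{-3} S_{-1} f = -(243/4)x^4 + 243x^3 - (729/2)x^2 + (483/2)x - 237/4
(4(E_{-1} S_{-3} S_{-1})) f = -243x^4 + 972x^3 - 1458x^2 + 966x - 237

g(x) = -243x^4 + 972x^3 - 1458x^2 + 966x - 237


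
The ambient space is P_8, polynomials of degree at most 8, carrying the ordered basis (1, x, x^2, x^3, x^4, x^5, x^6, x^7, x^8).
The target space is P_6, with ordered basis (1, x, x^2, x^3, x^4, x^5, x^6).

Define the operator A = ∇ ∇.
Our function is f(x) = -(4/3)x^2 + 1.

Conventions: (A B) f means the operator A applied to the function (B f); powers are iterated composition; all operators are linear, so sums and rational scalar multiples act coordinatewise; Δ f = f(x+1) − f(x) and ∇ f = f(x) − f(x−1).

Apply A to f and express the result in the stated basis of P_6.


g(x) = -8/3

∇ f = -(8/3)x + 4/3
∇ ∇ f = -8/3


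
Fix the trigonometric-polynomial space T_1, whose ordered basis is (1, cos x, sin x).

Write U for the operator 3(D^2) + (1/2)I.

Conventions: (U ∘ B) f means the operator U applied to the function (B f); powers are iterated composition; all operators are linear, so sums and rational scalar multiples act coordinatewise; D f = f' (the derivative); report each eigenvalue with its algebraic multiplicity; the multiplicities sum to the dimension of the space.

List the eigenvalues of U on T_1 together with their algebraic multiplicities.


λ = -5/2 (multiplicity 2), λ = 1/2 (multiplicity 1)

image of 1: 1/2
image of cos x: -(5/2)cos x
image of sin x: -(5/2)sin x
the matrix is diagonal; its diagonal is (1/2, -5/2, -5/2)
for a triangular matrix the eigenvalues are the diagonal entries, with algebraic multiplicity their repetition count


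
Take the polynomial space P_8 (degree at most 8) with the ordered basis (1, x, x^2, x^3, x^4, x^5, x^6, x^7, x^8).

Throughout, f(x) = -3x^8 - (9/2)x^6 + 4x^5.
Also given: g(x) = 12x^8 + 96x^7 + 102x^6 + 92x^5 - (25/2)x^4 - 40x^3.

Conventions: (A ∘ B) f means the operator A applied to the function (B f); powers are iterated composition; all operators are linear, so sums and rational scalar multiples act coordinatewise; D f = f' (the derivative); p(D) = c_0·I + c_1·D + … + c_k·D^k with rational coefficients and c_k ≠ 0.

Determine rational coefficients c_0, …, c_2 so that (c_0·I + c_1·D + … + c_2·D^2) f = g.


D^0 f = -3x^8 - (9/2)x^6 + 4x^5
D^1 f = -24x^7 - 27x^5 + 20x^4
D^2 f = -168x^6 - 135x^4 + 80x^3
matching coefficients of g against c_0 f + c_1 Df + … from the top degree down determines the c_i
solution: c_0 = -4, c_1 = -4, c_2 = -1/2

p(D) = -4·I − 4·D − (1/2)·D^2, i.e. c_0 = -4, c_1 = -4, c_2 = -1/2


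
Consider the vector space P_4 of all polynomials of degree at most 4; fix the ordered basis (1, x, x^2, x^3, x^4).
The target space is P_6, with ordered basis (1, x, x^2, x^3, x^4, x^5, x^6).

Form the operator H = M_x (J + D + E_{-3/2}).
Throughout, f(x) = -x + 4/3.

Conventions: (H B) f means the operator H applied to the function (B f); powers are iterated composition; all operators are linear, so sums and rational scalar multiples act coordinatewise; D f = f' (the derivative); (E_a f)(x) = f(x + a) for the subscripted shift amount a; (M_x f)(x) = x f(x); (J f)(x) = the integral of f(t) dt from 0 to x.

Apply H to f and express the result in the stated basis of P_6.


J f = -(1/2)x^2 + (4/3)x
D f = -1
E_{-3/2} f = -x + 17/6
(J + D + E_{-3/2}) f = -(1/2)x^2 + (1/3)x + 11/6
M_x (J + D + E_{-3/2}) f = -(1/2)x^3 + (1/3)x^2 + (11/6)x

the image equals g(x) = -(1/2)x^3 + (1/3)x^2 + (11/6)x


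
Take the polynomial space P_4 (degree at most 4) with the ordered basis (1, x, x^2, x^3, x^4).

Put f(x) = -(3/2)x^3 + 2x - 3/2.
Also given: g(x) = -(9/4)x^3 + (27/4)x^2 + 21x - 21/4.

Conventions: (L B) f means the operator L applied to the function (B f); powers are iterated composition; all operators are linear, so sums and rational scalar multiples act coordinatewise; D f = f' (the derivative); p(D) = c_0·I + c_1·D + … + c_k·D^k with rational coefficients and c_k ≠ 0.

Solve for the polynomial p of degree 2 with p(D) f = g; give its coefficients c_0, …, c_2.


p(D) = (3/2)·I − (3/2)·D − 2·D^2, i.e. c_0 = 3/2, c_1 = -3/2, c_2 = -2

D^0 f = -(3/2)x^3 + 2x - 3/2
D^1 f = -(9/2)x^2 + 2
D^2 f = -9x
matching coefficients of g against c_0 f + c_1 Df + … from the top degree down determines the c_i
solution: c_0 = 3/2, c_1 = -3/2, c_2 = -2


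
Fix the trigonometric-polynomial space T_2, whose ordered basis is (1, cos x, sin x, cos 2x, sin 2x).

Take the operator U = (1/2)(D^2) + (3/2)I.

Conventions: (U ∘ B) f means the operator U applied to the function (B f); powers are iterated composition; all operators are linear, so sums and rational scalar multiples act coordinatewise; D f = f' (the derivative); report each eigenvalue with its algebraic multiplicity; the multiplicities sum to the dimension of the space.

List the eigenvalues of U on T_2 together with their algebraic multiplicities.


image of 1: 3/2
image of cos x: cos x
image of sin x: sin x
image of cos 2x: -(1/2)cos 2x
image of sin 2x: -(1/2)sin 2x
the matrix is diagonal; its diagonal is (3/2, 1, 1, -1/2, -1/2)
for a triangular matrix the eigenvalues are the diagonal entries, with algebraic multiplicity their repetition count

λ = -1/2 (multiplicity 2), λ = 1 (multiplicity 2), λ = 3/2 (multiplicity 1)


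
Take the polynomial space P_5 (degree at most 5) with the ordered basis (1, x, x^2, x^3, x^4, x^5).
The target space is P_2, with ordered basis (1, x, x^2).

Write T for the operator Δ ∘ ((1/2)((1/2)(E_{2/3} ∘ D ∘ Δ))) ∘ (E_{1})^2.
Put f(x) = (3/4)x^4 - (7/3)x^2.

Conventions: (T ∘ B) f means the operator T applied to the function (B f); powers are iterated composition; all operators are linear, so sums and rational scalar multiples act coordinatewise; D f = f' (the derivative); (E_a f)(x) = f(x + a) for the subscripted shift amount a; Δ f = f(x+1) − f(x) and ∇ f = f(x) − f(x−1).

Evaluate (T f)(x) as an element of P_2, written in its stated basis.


E_{1} f = (3/4)x^4 + 3x^3 + (13/6)x^2 - (5/3)x - 19/12
E_{1} E_{1} f = (3/4)x^4 + 6x^3 + (47/3)x^2 + (44/3)x + 8/3
Δ (E_{1})^2 f = 3x^3 + (45/2)x^2 + (157/3)x + 445/12
D Δ (E_{1})^2 f = 9x^2 + 45x + 157/3
E_{2/3} D Δ (E_{1})^2 f = 9x^2 + 57x + 259/3
((1/2)(E_{2/3} ∘ D ∘ Δ)) (E_{1})^2 f = (9/2)x^2 + (57/2)x + 259/6
((1/2)((1/2)(E_{2/3} ∘ D ∘ Δ))) (E_{1})^2 f = (9/4)x^2 + (57/4)x + 259/12
Δ ((1/2)((1/2)(E_{2/3} ∘ D ∘ Δ))) (E_{1})^2 f = (9/2)x + 33/2

g(x) = (9/2)x + 33/2


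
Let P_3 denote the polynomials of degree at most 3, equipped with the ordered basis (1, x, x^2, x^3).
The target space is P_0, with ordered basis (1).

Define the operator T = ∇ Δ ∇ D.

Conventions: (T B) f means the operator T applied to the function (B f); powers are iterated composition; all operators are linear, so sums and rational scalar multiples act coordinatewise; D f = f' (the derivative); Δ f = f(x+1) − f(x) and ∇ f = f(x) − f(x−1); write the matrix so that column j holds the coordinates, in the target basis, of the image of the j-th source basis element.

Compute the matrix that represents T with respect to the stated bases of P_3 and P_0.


the matrix is [[0, 0, 0, 0]] (rows listed top to bottom)

image of 1: 0
image of x: 0
image of x^2: 0
image of x^3: 0
each image's coordinates form column j of the matrix


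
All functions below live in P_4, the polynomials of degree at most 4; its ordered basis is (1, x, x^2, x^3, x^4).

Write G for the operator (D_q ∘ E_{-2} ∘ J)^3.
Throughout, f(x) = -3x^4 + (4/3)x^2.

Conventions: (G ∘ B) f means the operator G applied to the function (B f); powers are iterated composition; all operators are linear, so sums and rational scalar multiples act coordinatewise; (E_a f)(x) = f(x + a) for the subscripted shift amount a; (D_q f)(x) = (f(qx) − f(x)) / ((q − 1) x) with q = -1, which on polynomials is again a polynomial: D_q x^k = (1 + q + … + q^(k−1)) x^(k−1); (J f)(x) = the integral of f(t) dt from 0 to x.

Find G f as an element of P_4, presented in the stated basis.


J f = -(3/5)x^5 + (4/9)x^3
E_{-2} J f = -(3/5)x^5 + 6x^4 - (212/9)x^3 + (136/3)x^2 - (128/3)x + 704/45
D_q E_{-2} J f = -(3/5)x^4 - (212/9)x^2 - 128/3
J (D_q ∘ E_{-2} ∘ J) f = -(3/25)x^5 - (212/27)x^3 - (128/3)x
E_{-2} J (D_q ∘ E_{-2} ∘ J) f = -(3/25)x^5 + (6/5)x^4 - (1708/135)x^3 + (2552/45)x^2 - (6592/45)x + 102592/675
D_q E_{-2} J (D_q ∘ E_{-2} ∘ J) f = -(3/25)x^4 - (1708/135)x^2 - 6592/45
J (D_q ∘ E_{-2} ∘ J) (D_q ∘ E_{-2} ∘ J) f = -(3/125)x^5 - (1708/405)x^3 - (6592/45)x
E_{-2} J (D_q ∘ E_{-2} ∘ J) (D_q ∘ E_{-2} ∘ J) f = -(3/125)x^5 + (6/25)x^4 - (10484/2025)x^3 + (18376/675)x^2 - (134336/675)x + 3315776/10125
D_q E_{-2} J (D_q ∘ E_{-2} ∘ J) (D_q ∘ E_{-2} ∘ J) f = -(3/125)x^4 - (10484/2025)x^2 - 134336/675

the result is g(x) = -(3/125)x^4 - (10484/2025)x^2 - 134336/675
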